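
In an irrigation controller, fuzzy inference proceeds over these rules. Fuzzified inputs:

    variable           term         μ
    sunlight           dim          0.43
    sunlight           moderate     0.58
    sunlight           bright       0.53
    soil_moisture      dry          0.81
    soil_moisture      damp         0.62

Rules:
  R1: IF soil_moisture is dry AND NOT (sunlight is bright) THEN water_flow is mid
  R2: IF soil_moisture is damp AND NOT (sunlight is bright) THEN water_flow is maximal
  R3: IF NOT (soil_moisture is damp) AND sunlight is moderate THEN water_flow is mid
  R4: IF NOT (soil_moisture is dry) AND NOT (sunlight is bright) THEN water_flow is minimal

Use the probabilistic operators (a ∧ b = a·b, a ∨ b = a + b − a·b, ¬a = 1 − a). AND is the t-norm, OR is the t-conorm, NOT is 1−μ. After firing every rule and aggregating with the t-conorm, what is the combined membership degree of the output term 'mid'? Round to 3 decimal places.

0.517

R1: dry=0.81, ¬bright=1−0.53=0.47; AND[a·b] → w = 0.3807
R2: damp=0.62, ¬bright=1−0.53=0.47; AND[a·b] → w = 0.2914
R3: ¬damp=1−0.62=0.38, moderate=0.58; AND[a·b] → w = 0.2204
R4: ¬dry=1−0.81=0.19, ¬bright=1−0.53=0.47; AND[a·b] → w = 0.0893
Rules with consequent 'mid': {R1, R3} → strengths 0.3807, 0.2204
Aggregate via t-conorm [a + b − a·b]: 0.5172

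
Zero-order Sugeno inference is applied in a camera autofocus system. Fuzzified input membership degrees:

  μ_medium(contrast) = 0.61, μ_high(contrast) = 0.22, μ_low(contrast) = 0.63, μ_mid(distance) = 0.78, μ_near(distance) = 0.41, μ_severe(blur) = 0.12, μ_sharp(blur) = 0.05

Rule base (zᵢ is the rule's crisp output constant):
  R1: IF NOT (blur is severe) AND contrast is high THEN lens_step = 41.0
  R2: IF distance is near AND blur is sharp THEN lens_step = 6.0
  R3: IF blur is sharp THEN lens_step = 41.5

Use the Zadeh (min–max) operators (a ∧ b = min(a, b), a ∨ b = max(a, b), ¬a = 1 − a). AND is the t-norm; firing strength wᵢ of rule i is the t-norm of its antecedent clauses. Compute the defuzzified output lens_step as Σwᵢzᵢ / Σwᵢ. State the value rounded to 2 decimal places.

R1 (z=41.0): ¬severe=1−0.12=0.88, high=0.22; AND[min(a, b)] → w = 0.22
R2 (z=6.0): near=0.41, sharp=0.05; AND[min(a, b)] → w = 0.05
R3 (z=41.5): sharp=0.05 → w = 0.05
Weighted average = (0.22·41.0 + 0.05·6.0 + 0.05·41.5) / (0.22 + 0.05 + 0.05)
  = 11.3950 / 0.3200 = 35.61

35.61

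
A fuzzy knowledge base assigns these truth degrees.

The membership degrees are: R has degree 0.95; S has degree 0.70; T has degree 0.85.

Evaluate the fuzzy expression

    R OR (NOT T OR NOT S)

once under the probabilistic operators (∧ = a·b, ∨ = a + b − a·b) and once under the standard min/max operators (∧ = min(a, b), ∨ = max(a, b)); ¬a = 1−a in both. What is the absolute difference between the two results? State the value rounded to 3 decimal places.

Under probabilistic:
  NOT T = 1 − 0.8500 = 0.1500
  NOT S = 1 − 0.7000 = 0.3000
  NOT T OR NOT S = a + b − a·b on (0.1500, 0.3000) = 0.4050
  R OR (NOT T OR NOT S) = a + b − a·b on (0.9500, 0.4050) = 0.9703
  → value = 0.9703
Under standard min/max:
  NOT T = 1 − 0.85 = 0.15
  NOT S = 1 − 0.70 = 0.30
  NOT T OR NOT S = max(a, b) on (0.15, 0.30) = 0.30
  R OR (NOT T OR NOT S) = max(a, b) on (0.95, 0.30) = 0.95
  → value = 0.9500
|0.9703 − 0.9500| = 0.020

0.020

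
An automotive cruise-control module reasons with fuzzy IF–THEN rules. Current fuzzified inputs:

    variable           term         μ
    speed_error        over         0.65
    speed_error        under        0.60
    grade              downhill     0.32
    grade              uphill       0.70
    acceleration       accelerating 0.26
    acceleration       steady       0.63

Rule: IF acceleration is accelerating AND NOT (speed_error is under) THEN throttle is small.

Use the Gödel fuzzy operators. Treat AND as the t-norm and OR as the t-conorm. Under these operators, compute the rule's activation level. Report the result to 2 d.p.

firing strength: accelerating=0.26, ¬under=1−0.60=0.40; AND[min(a, b)] → w = 0.26

0.26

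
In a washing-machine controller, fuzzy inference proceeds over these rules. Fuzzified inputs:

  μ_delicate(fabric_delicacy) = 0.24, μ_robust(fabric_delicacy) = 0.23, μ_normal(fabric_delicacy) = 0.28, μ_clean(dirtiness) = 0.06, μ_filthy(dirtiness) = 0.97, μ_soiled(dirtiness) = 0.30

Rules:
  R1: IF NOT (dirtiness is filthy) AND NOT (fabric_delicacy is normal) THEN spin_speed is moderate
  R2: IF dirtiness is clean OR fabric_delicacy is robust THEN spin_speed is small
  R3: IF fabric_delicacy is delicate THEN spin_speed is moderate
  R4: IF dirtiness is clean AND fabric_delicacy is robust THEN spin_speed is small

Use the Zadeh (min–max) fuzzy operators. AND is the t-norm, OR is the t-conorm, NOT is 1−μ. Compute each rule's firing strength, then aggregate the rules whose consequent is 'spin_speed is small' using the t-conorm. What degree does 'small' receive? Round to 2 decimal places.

R1: ¬filthy=1−0.97=0.03, ¬normal=1−0.28=0.72; AND[min(a, b)] → w = 0.03
R2: clean=0.06, robust=0.23; OR[max(a, b)] → w = 0.23
R3: delicate=0.24 → w = 0.24
R4: clean=0.06, robust=0.23; AND[min(a, b)] → w = 0.06
Rules with consequent 'small': {R2, R4} → strengths 0.23, 0.06
Aggregate via t-conorm [max(a, b)]: 0.23

0.23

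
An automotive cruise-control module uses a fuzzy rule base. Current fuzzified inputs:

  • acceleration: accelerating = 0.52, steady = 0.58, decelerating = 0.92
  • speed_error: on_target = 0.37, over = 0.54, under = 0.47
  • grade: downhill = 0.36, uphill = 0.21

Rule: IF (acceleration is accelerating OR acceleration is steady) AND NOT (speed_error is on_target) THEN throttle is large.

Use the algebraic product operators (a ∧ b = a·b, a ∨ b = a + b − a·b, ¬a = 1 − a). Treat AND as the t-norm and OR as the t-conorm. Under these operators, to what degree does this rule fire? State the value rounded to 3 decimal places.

0.503

firing strength: (accelerating=0.52 OR steady=0.58) = 0.7984; AND[a·b] with ¬on_target=1−0.37=0.63 → w = 0.5030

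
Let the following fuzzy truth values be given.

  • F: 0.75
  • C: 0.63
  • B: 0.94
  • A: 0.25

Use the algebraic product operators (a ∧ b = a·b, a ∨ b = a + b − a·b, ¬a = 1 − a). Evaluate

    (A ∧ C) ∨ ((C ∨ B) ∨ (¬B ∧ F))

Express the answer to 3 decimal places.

0.982

A ∧ C = a·b on (0.2500, 0.6300) = 0.1575
C ∨ B = a + b − a·b on (0.6300, 0.9400) = 0.9778
¬B = 1 − 0.9400 = 0.0600
¬B ∧ F = a·b on (0.0600, 0.7500) = 0.0450
(C ∨ B) ∨ (¬B ∧ F) = a + b − a·b on (0.9778, 0.0450) = 0.9788
(A ∧ C) ∨ ((C ∨ B) ∨ (¬B ∧ F)) = a + b − a·b on (0.1575, 0.9788) = 0.9821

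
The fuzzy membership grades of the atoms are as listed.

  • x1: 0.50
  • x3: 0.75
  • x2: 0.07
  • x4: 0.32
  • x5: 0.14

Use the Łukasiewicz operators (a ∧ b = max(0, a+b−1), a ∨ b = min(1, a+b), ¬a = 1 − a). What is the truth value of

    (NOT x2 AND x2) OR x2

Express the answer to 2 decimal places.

NOT x2 = 1 − 0.07 = 0.93
NOT x2 AND x2 = max(0, a+b−1) on (0.93, 0.07) = 0.00
(NOT x2 AND x2) OR x2 = min(1, a+b) on (0.00, 0.07) = 0.07

0.07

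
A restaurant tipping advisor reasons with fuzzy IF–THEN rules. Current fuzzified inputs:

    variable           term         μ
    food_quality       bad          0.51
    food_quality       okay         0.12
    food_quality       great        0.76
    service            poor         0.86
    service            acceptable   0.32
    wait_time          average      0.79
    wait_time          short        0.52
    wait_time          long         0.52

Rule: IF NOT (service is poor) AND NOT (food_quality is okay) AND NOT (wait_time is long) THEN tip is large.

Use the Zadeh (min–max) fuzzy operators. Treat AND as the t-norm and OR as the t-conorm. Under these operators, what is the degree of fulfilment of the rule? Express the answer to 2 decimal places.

0.14

firing strength: ¬poor=1−0.86=0.14, ¬okay=1−0.12=0.88, ¬long=1−0.52=0.48; AND[min(a, b)] → w = 0.14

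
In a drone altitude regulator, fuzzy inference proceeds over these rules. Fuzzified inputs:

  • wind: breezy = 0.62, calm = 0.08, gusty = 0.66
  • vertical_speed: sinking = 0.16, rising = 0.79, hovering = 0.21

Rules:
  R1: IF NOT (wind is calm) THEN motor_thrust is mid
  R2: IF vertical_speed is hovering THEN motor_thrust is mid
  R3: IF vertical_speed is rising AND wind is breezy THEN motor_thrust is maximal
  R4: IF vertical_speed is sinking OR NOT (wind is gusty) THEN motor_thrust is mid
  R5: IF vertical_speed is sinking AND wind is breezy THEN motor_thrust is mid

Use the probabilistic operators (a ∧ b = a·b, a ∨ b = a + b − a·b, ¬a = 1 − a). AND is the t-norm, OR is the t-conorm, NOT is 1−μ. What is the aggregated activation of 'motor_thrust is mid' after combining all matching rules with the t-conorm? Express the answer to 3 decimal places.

R1: ¬calm=1−0.08=0.92 → w = 0.9200
R2: hovering=0.21 → w = 0.2100
R3: rising=0.79, breezy=0.62; AND[a·b] → w = 0.4898
R4: sinking=0.16, ¬gusty=1−0.66=0.34; OR[a + b − a·b] → w = 0.4456
R5: sinking=0.16, breezy=0.62; AND[a·b] → w = 0.0992
Rules with consequent 'mid': {R1, R2, R4, R5} → strengths 0.9200, 0.2100, 0.4456, 0.0992
Aggregate via t-conorm [a + b − a·b]: 0.9684

0.968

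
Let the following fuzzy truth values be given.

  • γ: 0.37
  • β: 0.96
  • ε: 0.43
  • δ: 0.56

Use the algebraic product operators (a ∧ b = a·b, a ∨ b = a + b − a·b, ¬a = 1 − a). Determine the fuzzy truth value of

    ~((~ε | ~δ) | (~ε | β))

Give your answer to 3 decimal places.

0.004

~ε = 1 − 0.4300 = 0.5700
~δ = 1 − 0.5600 = 0.4400
~ε | ~δ = a + b − a·b on (0.5700, 0.4400) = 0.7592
~ε = 1 − 0.4300 = 0.5700
~ε | β = a + b − a·b on (0.5700, 0.9600) = 0.9828
(~ε | ~δ) | (~ε | β) = a + b − a·b on (0.7592, 0.9828) = 0.9959
~((~ε | ~δ) | (~ε | β)) = 1 − 0.9959 = 0.0041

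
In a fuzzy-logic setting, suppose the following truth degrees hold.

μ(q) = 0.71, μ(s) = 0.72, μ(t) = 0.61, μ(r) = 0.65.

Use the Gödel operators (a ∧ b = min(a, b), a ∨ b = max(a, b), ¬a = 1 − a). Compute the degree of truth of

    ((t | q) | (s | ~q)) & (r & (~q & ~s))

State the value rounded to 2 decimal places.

0.28

t | q = max(a, b) on (0.61, 0.71) = 0.71
~q = 1 − 0.71 = 0.29
s | ~q = max(a, b) on (0.72, 0.29) = 0.72
(t | q) | (s | ~q) = max(a, b) on (0.71, 0.72) = 0.72
~q = 1 − 0.71 = 0.29
~s = 1 − 0.72 = 0.28
~q & ~s = min(a, b) on (0.29, 0.28) = 0.28
r & (~q & ~s) = min(a, b) on (0.65, 0.28) = 0.28
((t | q) | (s | ~q)) & (r & (~q & ~s)) = min(a, b) on (0.72, 0.28) = 0.28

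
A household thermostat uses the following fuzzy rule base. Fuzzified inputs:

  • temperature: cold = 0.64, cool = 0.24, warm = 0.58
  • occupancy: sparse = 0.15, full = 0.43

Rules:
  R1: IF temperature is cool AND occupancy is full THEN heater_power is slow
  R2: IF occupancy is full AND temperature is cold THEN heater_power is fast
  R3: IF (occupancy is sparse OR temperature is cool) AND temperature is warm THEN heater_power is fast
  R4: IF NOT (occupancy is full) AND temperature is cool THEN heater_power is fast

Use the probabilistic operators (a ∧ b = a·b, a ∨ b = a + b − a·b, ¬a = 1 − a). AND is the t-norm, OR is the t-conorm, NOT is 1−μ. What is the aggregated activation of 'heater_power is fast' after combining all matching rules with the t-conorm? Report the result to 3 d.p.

0.503

R1: cool=0.24, full=0.43; AND[a·b] → w = 0.1032
R2: full=0.43, cold=0.64; AND[a·b] → w = 0.2752
R3: (sparse=0.15 OR cool=0.24) = 0.3540; AND[a·b] with warm=0.58 → w = 0.2053
R4: ¬full=1−0.43=0.57, cool=0.24; AND[a·b] → w = 0.1368
Rules with consequent 'fast': {R2, R3, R4} → strengths 0.2752, 0.2053, 0.1368
Aggregate via t-conorm [a + b − a·b]: 0.5028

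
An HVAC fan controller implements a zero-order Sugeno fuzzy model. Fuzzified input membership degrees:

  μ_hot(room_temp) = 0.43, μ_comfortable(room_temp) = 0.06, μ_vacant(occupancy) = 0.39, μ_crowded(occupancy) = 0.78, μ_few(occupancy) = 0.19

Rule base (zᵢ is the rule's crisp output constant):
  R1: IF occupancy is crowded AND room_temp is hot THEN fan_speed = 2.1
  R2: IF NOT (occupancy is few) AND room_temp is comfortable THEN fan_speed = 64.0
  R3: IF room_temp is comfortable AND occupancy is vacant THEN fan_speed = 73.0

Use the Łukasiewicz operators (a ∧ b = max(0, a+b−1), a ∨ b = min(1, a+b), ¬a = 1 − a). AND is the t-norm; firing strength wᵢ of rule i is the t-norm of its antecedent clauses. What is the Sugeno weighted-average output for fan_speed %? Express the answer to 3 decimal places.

R1 (z=2.1): crowded=0.78, hot=0.43; AND[max(0, a+b−1)] → w = 0.21
R2 (z=64.0): ¬few=1−0.19=0.81, comfortable=0.06; AND[max(0, a+b−1)] → w = 0.00
R3 (z=73.0): comfortable=0.06, vacant=0.39; AND[max(0, a+b−1)] → w = 0.00
Weighted average = (0.21·2.1 + 0.00·64.0 + 0.00·73.0) / (0.21 + 0.00 + 0.00)
  = 0.4410 / 0.2100 = 2.100

2.100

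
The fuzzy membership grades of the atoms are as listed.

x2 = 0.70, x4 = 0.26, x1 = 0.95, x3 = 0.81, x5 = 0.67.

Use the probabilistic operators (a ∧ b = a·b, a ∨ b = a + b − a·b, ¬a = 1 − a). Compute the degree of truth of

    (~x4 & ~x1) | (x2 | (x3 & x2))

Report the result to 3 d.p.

~x4 = 1 − 0.2600 = 0.7400
~x1 = 1 − 0.9500 = 0.0500
~x4 & ~x1 = a·b on (0.7400, 0.0500) = 0.0370
x3 & x2 = a·b on (0.8100, 0.7000) = 0.5670
x2 | (x3 & x2) = a + b − a·b on (0.7000, 0.5670) = 0.8701
(~x4 & ~x1) | (x2 | (x3 & x2)) = a + b − a·b on (0.0370, 0.8701) = 0.8749

0.875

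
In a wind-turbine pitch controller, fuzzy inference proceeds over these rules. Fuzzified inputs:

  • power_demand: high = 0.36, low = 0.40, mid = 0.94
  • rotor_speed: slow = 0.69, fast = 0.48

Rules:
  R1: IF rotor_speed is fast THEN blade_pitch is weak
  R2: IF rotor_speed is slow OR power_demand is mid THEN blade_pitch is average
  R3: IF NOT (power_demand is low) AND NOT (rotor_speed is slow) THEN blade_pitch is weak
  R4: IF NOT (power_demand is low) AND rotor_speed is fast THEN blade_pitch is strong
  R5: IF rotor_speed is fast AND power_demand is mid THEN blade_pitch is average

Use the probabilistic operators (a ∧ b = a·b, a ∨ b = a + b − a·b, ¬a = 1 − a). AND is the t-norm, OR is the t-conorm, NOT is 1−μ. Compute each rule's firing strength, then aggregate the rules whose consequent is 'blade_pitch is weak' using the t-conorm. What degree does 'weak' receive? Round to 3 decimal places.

R1: fast=0.48 → w = 0.4800
R2: slow=0.69, mid=0.94; OR[a + b − a·b] → w = 0.9814
R3: ¬low=1−0.40=0.60, ¬slow=1−0.69=0.31; AND[a·b] → w = 0.1860
R4: ¬low=1−0.40=0.60, fast=0.48; AND[a·b] → w = 0.2880
R5: fast=0.48, mid=0.94; AND[a·b] → w = 0.4512
Rules with consequent 'weak': {R1, R3} → strengths 0.4800, 0.1860
Aggregate via t-conorm [a + b − a·b]: 0.5767

0.577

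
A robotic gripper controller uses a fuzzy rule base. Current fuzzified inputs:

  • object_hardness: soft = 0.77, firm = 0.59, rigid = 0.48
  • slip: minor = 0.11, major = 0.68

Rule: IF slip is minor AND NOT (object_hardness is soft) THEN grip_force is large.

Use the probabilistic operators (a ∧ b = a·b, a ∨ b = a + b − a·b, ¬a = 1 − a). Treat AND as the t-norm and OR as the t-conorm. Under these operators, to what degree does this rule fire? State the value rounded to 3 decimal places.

firing strength: minor=0.11, ¬soft=1−0.77=0.23; AND[a·b] → w = 0.0253

0.025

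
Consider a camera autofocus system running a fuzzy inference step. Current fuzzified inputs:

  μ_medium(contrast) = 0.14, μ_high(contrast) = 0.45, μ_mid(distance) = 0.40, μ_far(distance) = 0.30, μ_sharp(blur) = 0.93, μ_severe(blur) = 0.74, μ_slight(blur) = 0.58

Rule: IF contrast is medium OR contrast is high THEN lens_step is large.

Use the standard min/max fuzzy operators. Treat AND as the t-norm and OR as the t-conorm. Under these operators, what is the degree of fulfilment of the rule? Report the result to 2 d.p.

firing strength: medium=0.14, high=0.45; OR[max(a, b)] → w = 0.45

0.45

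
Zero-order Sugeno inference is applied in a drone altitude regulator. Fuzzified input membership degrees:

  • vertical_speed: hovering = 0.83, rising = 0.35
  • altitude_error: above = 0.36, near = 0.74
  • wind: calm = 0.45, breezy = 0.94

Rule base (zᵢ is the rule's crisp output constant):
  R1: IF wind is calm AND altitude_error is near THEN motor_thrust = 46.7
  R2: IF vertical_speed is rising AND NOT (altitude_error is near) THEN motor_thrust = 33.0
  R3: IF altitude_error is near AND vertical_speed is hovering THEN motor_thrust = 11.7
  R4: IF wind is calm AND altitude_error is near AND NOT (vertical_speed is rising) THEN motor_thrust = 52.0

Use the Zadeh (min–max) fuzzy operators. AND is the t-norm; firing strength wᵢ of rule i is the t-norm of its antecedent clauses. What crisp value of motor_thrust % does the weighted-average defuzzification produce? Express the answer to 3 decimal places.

32.449

R1 (z=46.7): calm=0.45, near=0.74; AND[min(a, b)] → w = 0.45
R2 (z=33.0): rising=0.35, ¬near=1−0.74=0.26; AND[min(a, b)] → w = 0.26
R3 (z=11.7): near=0.74, hovering=0.83; AND[min(a, b)] → w = 0.74
R4 (z=52.0): calm=0.45, near=0.74, ¬rising=1−0.35=0.65; AND[min(a, b)] → w = 0.45
Weighted average = (0.45·46.7 + 0.26·33.0 + 0.74·11.7 + 0.45·52.0) / (0.45 + 0.26 + 0.74 + 0.45)
  = 61.6530 / 1.9000 = 32.449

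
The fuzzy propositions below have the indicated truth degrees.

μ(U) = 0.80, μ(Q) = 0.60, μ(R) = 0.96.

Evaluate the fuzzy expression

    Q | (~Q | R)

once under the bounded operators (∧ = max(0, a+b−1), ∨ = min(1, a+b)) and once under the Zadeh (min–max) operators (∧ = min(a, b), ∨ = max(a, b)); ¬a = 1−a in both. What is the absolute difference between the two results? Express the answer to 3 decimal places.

0.040

Under bounded:
  ~Q = 1 − 0.60 = 0.40
  ~Q | R = min(1, a+b) on (0.40, 0.96) = 1.00
  Q | (~Q | R) = min(1, a+b) on (0.60, 1.00) = 1.00
  → value = 1.0000
Under Zadeh (min–max):
  ~Q = 1 − 0.60 = 0.40
  ~Q | R = max(a, b) on (0.40, 0.96) = 0.96
  Q | (~Q | R) = max(a, b) on (0.60, 0.96) = 0.96
  → value = 0.9600
|1.0000 − 0.9600| = 0.040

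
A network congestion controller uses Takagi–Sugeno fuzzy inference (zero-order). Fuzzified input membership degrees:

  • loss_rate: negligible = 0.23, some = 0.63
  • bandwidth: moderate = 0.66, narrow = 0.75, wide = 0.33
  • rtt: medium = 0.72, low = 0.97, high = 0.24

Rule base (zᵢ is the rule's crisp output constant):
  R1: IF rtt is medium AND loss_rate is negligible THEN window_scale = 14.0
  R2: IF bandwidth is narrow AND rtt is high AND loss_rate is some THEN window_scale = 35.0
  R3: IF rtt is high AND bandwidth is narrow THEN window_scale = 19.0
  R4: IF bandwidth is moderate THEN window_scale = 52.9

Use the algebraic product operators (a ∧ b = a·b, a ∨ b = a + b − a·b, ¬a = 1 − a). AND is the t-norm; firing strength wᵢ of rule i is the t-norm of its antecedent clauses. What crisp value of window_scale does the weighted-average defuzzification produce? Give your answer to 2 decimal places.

39.88

R1 (z=14.0): medium=0.72, negligible=0.23; AND[a·b] → w = 0.1656
R2 (z=35.0): narrow=0.75, high=0.24, some=0.63; AND[a·b] → w = 0.1134
R3 (z=19.0): high=0.24, narrow=0.75; AND[a·b] → w = 0.1800
R4 (z=52.9): moderate=0.66 → w = 0.6600
Weighted average = (0.1656·14.0 + 0.1134·35.0 + 0.1800·19.0 + 0.6600·52.9) / (0.1656 + 0.1134 + 0.1800 + 0.6600)
  = 44.6214 / 1.1190 = 39.88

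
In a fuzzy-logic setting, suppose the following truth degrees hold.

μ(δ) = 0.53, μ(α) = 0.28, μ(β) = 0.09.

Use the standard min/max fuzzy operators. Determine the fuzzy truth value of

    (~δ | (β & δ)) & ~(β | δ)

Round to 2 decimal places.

~δ = 1 − 0.53 = 0.47
β & δ = min(a, b) on (0.09, 0.53) = 0.09
~δ | (β & δ) = max(a, b) on (0.47, 0.09) = 0.47
β | δ = max(a, b) on (0.09, 0.53) = 0.53
~(β | δ) = 1 − 0.53 = 0.47
(~δ | (β & δ)) & ~(β | δ) = min(a, b) on (0.47, 0.47) = 0.47

0.47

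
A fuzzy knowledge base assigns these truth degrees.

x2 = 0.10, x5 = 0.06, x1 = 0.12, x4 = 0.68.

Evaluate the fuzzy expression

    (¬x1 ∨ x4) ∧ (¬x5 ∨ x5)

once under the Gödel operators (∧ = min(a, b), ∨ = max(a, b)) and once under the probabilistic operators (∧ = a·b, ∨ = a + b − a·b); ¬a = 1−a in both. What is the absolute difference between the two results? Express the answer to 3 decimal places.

Under Gödel:
  ¬x1 = 1 − 0.12 = 0.88
  ¬x1 ∨ x4 = max(a, b) on (0.88, 0.68) = 0.88
  ¬x5 = 1 − 0.06 = 0.94
  ¬x5 ∨ x5 = max(a, b) on (0.94, 0.06) = 0.94
  (¬x1 ∨ x4) ∧ (¬x5 ∨ x5) = min(a, b) on (0.88, 0.94) = 0.88
  → value = 0.8800
Under probabilistic:
  ¬x1 = 1 − 0.1200 = 0.8800
  ¬x1 ∨ x4 = a + b − a·b on (0.8800, 0.6800) = 0.9616
  ¬x5 = 1 − 0.0600 = 0.9400
  ¬x5 ∨ x5 = a + b − a·b on (0.9400, 0.0600) = 0.9436
  (¬x1 ∨ x4) ∧ (¬x5 ∨ x5) = a·b on (0.9616, 0.9436) = 0.9074
  → value = 0.9074
|0.8800 − 0.9074| = 0.027

0.027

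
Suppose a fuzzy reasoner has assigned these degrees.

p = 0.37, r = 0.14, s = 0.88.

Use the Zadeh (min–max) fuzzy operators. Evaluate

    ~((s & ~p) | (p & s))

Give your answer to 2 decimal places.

0.37

~p = 1 − 0.37 = 0.63
s & ~p = min(a, b) on (0.88, 0.63) = 0.63
p & s = min(a, b) on (0.37, 0.88) = 0.37
(s & ~p) | (p & s) = max(a, b) on (0.63, 0.37) = 0.63
~((s & ~p) | (p & s)) = 1 − 0.63 = 0.37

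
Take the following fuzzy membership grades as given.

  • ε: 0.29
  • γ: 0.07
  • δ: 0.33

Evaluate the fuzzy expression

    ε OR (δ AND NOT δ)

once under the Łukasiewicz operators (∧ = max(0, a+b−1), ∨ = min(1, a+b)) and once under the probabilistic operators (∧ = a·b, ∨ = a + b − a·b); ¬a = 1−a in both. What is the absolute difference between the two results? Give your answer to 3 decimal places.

0.157

Under Łukasiewicz:
  NOT δ = 1 − 0.33 = 0.67
  δ AND NOT δ = max(0, a+b−1) on (0.33, 0.67) = 0.00
  ε OR (δ AND NOT δ) = min(1, a+b) on (0.29, 0.00) = 0.29
  → value = 0.2900
Under probabilistic:
  NOT δ = 1 − 0.3300 = 0.6700
  δ AND NOT δ = a·b on (0.3300, 0.6700) = 0.2211
  ε OR (δ AND NOT δ) = a + b − a·b on (0.2900, 0.2211) = 0.4470
  → value = 0.4470
|0.2900 − 0.4470| = 0.157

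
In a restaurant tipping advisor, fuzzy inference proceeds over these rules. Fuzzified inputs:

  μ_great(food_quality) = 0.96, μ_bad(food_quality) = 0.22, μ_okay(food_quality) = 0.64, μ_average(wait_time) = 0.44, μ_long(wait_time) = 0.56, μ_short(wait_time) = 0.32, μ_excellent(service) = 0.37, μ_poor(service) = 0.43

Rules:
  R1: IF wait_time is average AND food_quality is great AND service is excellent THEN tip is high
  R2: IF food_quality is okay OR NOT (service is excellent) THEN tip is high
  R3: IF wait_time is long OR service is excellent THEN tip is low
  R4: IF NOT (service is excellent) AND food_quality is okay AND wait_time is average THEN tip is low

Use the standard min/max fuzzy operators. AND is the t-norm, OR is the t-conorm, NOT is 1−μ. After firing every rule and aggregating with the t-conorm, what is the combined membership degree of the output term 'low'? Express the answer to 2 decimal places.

R1: average=0.44, great=0.96, excellent=0.37; AND[min(a, b)] → w = 0.37
R2: okay=0.64, ¬excellent=1−0.37=0.63; OR[max(a, b)] → w = 0.64
R3: long=0.56, excellent=0.37; OR[max(a, b)] → w = 0.56
R4: ¬excellent=1−0.37=0.63, okay=0.64, average=0.44; AND[min(a, b)] → w = 0.44
Rules with consequent 'low': {R3, R4} → strengths 0.56, 0.44
Aggregate via t-conorm [max(a, b)]: 0.56

0.56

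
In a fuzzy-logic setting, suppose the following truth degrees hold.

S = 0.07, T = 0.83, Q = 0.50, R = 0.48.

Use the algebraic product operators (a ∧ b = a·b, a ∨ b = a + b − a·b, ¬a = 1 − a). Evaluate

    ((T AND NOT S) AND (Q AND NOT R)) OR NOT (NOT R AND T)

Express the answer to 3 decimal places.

NOT S = 1 − 0.0700 = 0.9300
T AND NOT S = a·b on (0.8300, 0.9300) = 0.7719
NOT R = 1 − 0.4800 = 0.5200
Q AND NOT R = a·b on (0.5000, 0.5200) = 0.2600
(T AND NOT S) AND (Q AND NOT R) = a·b on (0.7719, 0.2600) = 0.2007
NOT R = 1 − 0.4800 = 0.5200
NOT R AND T = a·b on (0.5200, 0.8300) = 0.4316
NOT (NOT R AND T) = 1 − 0.4316 = 0.5684
((T AND NOT S) AND (Q AND NOT R)) OR NOT (NOT R AND T) = a + b − a·b on (0.2007, 0.5684) = 0.6550

0.655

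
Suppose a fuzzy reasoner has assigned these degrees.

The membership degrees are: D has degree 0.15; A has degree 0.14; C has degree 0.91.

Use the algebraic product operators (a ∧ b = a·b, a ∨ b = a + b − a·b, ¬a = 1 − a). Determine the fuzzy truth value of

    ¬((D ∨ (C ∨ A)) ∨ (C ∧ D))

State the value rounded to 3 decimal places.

0.057

C ∨ A = a + b − a·b on (0.9100, 0.1400) = 0.9226
D ∨ (C ∨ A) = a + b − a·b on (0.1500, 0.9226) = 0.9342
C ∧ D = a·b on (0.9100, 0.1500) = 0.1365
(D ∨ (C ∨ A)) ∨ (C ∧ D) = a + b − a·b on (0.9342, 0.1365) = 0.9432
¬((D ∨ (C ∨ A)) ∨ (C ∧ D)) = 1 − 0.9432 = 0.0568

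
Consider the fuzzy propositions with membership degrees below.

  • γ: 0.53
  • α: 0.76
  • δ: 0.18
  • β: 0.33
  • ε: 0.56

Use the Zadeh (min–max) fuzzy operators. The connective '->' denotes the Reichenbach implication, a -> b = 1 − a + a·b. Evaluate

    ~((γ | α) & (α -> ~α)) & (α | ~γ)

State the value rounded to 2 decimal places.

0.58

γ | α = max(a, b) on (0.53, 0.76) = 0.76
~α = 1 − 0.76 = 0.24
α -> ~α  [Reichenbach: 1 − a + a·b] with a=0.76, b=0.24 → 0.42
(γ | α) & (α -> ~α) = min(a, b) on (0.76, 0.42) = 0.42
~((γ | α) & (α -> ~α)) = 1 − 0.42 = 0.58
~γ = 1 − 0.53 = 0.47
α | ~γ = max(a, b) on (0.76, 0.47) = 0.76
~((γ | α) & (α -> ~α)) & (α | ~γ) = min(a, b) on (0.58, 0.76) = 0.58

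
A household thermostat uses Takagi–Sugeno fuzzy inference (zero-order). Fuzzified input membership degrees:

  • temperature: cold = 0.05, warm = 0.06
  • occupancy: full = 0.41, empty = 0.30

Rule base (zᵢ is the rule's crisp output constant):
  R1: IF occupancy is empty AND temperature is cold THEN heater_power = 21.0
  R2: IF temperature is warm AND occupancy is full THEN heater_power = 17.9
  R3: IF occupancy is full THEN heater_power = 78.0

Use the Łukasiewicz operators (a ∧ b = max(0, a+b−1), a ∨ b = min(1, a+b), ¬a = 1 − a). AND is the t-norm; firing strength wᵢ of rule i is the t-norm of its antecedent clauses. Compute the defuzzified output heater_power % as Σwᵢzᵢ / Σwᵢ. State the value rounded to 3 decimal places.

R1 (z=21.0): empty=0.30, cold=0.05; AND[max(0, a+b−1)] → w = 0.00
R2 (z=17.9): warm=0.06, full=0.41; AND[max(0, a+b−1)] → w = 0.00
R3 (z=78.0): full=0.41 → w = 0.41
Weighted average = (0.00·21.0 + 0.00·17.9 + 0.41·78.0) / (0.00 + 0.00 + 0.41)
  = 31.9800 / 0.4100 = 78.000

78.000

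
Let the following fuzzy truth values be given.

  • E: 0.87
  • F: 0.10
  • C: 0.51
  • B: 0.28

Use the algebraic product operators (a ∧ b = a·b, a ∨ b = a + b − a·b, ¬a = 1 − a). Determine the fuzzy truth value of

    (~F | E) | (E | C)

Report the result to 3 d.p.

0.999

~F = 1 − 0.1000 = 0.9000
~F | E = a + b − a·b on (0.9000, 0.8700) = 0.9870
E | C = a + b − a·b on (0.8700, 0.5100) = 0.9363
(~F | E) | (E | C) = a + b − a·b on (0.9870, 0.9363) = 0.9992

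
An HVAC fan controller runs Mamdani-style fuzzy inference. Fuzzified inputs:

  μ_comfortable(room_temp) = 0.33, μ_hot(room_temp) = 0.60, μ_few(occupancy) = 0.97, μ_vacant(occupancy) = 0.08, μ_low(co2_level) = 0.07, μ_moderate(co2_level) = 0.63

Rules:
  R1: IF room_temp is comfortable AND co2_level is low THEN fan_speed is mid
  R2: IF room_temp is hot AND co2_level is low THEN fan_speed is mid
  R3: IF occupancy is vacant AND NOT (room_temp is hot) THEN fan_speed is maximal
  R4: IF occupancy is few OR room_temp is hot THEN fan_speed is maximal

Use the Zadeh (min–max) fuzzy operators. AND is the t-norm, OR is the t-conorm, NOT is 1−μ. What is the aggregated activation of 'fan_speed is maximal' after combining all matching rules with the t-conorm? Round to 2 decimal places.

R1: comfortable=0.33, low=0.07; AND[min(a, b)] → w = 0.07
R2: hot=0.60, low=0.07; AND[min(a, b)] → w = 0.07
R3: vacant=0.08, ¬hot=1−0.60=0.40; AND[min(a, b)] → w = 0.08
R4: few=0.97, hot=0.60; OR[max(a, b)] → w = 0.97
Rules with consequent 'maximal': {R3, R4} → strengths 0.08, 0.97
Aggregate via t-conorm [max(a, b)]: 0.97

0.97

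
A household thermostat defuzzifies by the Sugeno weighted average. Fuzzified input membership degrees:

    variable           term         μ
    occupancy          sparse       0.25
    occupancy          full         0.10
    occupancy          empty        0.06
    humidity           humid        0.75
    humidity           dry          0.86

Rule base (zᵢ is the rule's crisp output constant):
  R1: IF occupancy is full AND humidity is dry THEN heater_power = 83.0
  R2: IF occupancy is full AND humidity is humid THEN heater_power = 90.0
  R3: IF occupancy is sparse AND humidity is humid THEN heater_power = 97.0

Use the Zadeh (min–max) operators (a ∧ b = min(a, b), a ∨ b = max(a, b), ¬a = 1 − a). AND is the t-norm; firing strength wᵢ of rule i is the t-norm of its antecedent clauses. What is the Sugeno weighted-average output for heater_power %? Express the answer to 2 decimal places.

R1 (z=83.0): full=0.10, dry=0.86; AND[min(a, b)] → w = 0.10
R2 (z=90.0): full=0.10, humid=0.75; AND[min(a, b)] → w = 0.10
R3 (z=97.0): sparse=0.25, humid=0.75; AND[min(a, b)] → w = 0.25
Weighted average = (0.10·83.0 + 0.10·90.0 + 0.25·97.0) / (0.10 + 0.10 + 0.25)
  = 41.5500 / 0.4500 = 92.33

92.33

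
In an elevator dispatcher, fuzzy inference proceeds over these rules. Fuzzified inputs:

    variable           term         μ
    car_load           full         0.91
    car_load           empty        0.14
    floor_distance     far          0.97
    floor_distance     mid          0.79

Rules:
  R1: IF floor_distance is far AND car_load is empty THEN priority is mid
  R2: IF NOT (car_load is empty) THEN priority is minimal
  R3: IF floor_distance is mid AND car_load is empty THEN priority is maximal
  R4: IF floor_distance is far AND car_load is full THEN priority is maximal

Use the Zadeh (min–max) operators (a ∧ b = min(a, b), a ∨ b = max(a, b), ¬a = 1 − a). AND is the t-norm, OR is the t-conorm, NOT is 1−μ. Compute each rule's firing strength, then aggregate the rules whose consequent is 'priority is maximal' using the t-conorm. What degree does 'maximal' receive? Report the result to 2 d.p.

0.91

R1: far=0.97, empty=0.14; AND[min(a, b)] → w = 0.14
R2: ¬empty=1−0.14=0.86 → w = 0.86
R3: mid=0.79, empty=0.14; AND[min(a, b)] → w = 0.14
R4: far=0.97, full=0.91; AND[min(a, b)] → w = 0.91
Rules with consequent 'maximal': {R3, R4} → strengths 0.14, 0.91
Aggregate via t-conorm [max(a, b)]: 0.91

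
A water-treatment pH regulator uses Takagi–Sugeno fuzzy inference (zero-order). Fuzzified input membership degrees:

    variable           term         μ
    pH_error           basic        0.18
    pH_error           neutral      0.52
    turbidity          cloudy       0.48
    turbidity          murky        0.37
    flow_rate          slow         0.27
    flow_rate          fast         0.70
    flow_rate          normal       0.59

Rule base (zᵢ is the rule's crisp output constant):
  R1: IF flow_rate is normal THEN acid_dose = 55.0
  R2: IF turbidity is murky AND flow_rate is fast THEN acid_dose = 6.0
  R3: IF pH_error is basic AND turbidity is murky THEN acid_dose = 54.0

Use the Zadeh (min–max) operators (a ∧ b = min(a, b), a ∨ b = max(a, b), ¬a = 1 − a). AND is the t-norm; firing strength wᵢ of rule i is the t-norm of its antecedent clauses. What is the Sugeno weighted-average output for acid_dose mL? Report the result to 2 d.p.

38.94

R1 (z=55.0): normal=0.59 → w = 0.59
R2 (z=6.0): murky=0.37, fast=0.70; AND[min(a, b)] → w = 0.37
R3 (z=54.0): basic=0.18, murky=0.37; AND[min(a, b)] → w = 0.18
Weighted average = (0.59·55.0 + 0.37·6.0 + 0.18·54.0) / (0.59 + 0.37 + 0.18)
  = 44.3900 / 1.1400 = 38.94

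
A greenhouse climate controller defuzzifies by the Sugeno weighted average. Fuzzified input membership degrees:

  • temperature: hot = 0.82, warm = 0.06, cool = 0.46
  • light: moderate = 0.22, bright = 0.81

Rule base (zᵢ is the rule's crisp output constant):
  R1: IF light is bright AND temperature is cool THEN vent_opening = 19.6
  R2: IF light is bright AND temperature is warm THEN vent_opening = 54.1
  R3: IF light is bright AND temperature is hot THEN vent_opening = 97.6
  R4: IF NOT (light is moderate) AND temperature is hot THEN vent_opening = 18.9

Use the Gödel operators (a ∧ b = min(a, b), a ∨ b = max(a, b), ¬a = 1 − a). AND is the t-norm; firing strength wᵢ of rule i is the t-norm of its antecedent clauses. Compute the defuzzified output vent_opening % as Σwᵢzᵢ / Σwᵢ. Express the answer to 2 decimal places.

50.27

R1 (z=19.6): bright=0.81, cool=0.46; AND[min(a, b)] → w = 0.46
R2 (z=54.1): bright=0.81, warm=0.06; AND[min(a, b)] → w = 0.06
R3 (z=97.6): bright=0.81, hot=0.82; AND[min(a, b)] → w = 0.81
R4 (z=18.9): ¬moderate=1−0.22=0.78, hot=0.82; AND[min(a, b)] → w = 0.78
Weighted average = (0.46·19.6 + 0.06·54.1 + 0.81·97.6 + 0.78·18.9) / (0.46 + 0.06 + 0.81 + 0.78)
  = 106.0600 / 2.1100 = 50.27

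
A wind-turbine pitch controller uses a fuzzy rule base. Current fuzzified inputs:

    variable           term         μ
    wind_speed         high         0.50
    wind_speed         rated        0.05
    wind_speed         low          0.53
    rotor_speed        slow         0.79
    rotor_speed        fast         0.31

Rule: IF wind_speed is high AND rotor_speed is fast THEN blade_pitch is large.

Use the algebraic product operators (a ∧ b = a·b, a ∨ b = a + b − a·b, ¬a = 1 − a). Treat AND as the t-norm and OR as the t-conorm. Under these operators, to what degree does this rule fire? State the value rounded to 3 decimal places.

firing strength: high=0.50, fast=0.31; AND[a·b] → w = 0.1550

0.155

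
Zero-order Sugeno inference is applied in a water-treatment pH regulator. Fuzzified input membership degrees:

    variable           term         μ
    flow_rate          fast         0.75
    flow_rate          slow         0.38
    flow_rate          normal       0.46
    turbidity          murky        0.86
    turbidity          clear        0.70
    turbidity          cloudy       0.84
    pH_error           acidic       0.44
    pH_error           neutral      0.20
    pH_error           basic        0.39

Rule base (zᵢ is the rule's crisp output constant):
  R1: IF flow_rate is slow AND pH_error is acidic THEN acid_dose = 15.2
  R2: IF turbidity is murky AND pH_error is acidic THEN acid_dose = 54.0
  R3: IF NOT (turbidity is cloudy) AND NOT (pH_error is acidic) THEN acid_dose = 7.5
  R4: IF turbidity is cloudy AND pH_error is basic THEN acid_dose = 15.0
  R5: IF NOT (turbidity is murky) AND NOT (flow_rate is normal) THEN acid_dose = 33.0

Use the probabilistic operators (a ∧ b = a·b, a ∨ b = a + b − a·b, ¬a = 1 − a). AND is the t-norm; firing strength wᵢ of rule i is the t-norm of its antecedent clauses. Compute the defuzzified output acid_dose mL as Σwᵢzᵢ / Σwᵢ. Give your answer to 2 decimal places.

29.91

R1 (z=15.2): slow=0.38, acidic=0.44; AND[a·b] → w = 0.1672
R2 (z=54.0): murky=0.86, acidic=0.44; AND[a·b] → w = 0.3784
R3 (z=7.5): ¬cloudy=1−0.84=0.16, ¬acidic=1−0.44=0.56; AND[a·b] → w = 0.0896
R4 (z=15.0): cloudy=0.84, basic=0.39; AND[a·b] → w = 0.3276
R5 (z=33.0): ¬murky=1−0.86=0.14, ¬normal=1−0.46=0.54; AND[a·b] → w = 0.0756
Weighted average = (0.1672·15.2 + 0.3784·54.0 + 0.0896·7.5 + 0.3276·15.0 + 0.0756·33.0) / (0.1672 + 0.3784 + 0.0896 + 0.3276 + 0.0756)
  = 31.0558 / 1.0384 = 29.91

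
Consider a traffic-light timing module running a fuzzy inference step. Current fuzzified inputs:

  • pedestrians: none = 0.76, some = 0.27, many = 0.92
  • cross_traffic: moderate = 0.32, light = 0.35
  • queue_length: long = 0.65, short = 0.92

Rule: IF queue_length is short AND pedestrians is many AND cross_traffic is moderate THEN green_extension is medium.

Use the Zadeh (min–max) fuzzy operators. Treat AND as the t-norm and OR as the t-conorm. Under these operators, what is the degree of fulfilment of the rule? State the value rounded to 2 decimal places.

0.32

firing strength: short=0.92, many=0.92, moderate=0.32; AND[min(a, b)] → w = 0.32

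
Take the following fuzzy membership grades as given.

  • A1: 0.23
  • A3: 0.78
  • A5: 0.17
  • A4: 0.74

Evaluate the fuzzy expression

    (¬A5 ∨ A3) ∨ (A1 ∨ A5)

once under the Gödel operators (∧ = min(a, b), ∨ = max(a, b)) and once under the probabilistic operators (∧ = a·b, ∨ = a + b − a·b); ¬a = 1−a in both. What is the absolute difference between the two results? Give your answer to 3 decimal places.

Under Gödel:
  ¬A5 = 1 − 0.17 = 0.83
  ¬A5 ∨ A3 = max(a, b) on (0.83, 0.78) = 0.83
  A1 ∨ A5 = max(a, b) on (0.23, 0.17) = 0.23
  (¬A5 ∨ A3) ∨ (A1 ∨ A5) = max(a, b) on (0.83, 0.23) = 0.83
  → value = 0.8300
Under probabilistic:
  ¬A5 = 1 − 0.1700 = 0.8300
  ¬A5 ∨ A3 = a + b − a·b on (0.8300, 0.7800) = 0.9626
  A1 ∨ A5 = a + b − a·b on (0.2300, 0.1700) = 0.3609
  (¬A5 ∨ A3) ∨ (A1 ∨ A5) = a + b − a·b on (0.9626, 0.3609) = 0.9761
  → value = 0.9761
|0.8300 − 0.9761| = 0.146

0.146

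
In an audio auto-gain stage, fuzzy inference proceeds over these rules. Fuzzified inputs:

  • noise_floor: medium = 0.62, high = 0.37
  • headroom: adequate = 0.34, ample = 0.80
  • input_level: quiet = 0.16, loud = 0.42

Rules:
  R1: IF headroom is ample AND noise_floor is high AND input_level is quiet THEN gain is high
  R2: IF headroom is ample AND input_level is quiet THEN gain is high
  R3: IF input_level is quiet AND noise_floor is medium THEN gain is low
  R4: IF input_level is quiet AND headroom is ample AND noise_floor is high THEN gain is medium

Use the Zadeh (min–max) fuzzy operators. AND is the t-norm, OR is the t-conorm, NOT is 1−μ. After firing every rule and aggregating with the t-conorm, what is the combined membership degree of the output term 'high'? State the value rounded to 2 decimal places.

0.16

R1: ample=0.80, high=0.37, quiet=0.16; AND[min(a, b)] → w = 0.16
R2: ample=0.80, quiet=0.16; AND[min(a, b)] → w = 0.16
R3: quiet=0.16, medium=0.62; AND[min(a, b)] → w = 0.16
R4: quiet=0.16, ample=0.80, high=0.37; AND[min(a, b)] → w = 0.16
Rules with consequent 'high': {R1, R2} → strengths 0.16, 0.16
Aggregate via t-conorm [max(a, b)]: 0.16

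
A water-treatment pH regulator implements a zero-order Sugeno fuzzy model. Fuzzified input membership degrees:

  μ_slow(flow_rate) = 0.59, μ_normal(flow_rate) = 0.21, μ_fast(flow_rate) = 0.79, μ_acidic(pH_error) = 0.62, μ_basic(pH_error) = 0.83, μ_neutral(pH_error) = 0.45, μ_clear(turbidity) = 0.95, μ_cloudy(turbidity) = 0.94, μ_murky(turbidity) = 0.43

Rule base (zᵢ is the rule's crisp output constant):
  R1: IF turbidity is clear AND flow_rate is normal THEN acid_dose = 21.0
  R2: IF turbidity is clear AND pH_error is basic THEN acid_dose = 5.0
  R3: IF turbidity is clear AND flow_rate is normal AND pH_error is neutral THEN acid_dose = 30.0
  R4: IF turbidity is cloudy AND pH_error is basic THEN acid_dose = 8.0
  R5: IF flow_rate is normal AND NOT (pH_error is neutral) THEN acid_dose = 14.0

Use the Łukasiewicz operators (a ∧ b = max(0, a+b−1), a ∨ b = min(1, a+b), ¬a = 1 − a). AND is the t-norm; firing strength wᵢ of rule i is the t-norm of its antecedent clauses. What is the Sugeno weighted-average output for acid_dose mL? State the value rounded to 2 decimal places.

R1 (z=21.0): clear=0.95, normal=0.21; AND[max(0, a+b−1)] → w = 0.16
R2 (z=5.0): clear=0.95, basic=0.83; AND[max(0, a+b−1)] → w = 0.78
R3 (z=30.0): clear=0.95, normal=0.21, neutral=0.45; AND[max(0, a+b−1)] → w = 0.00
R4 (z=8.0): cloudy=0.94, basic=0.83; AND[max(0, a+b−1)] → w = 0.77
R5 (z=14.0): normal=0.21, ¬neutral=1−0.45=0.55; AND[max(0, a+b−1)] → w = 0.00
Weighted average = (0.16·21.0 + 0.78·5.0 + 0.00·30.0 + 0.77·8.0 + 0.00·14.0) / (0.16 + 0.78 + 0.00 + 0.77 + 0.00)
  = 13.4200 / 1.7100 = 7.85

7.85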